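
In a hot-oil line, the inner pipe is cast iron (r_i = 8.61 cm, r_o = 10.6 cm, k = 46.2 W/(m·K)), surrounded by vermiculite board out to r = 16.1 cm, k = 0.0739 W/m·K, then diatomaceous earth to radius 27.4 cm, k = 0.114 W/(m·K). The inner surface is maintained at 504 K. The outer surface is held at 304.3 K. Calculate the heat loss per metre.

Series thermal resistances, inner to outer:
  R'_cast iron = ln(0.106/0.0861)/(2πk) = 0.2079/(2π·46.2) = 7.163×10^-4 m·K/W
  R'_vermiculite board = ln(0.161/0.106)/(2πk) = 0.4180/(2π·0.0739) = 0.9002 m·K/W
  R'_diatomaceous earth = ln(0.274/0.161)/(2πk) = 0.5317/(2π·0.114) = 0.7423 m·K/W
ΣR = 7.163×10^-4 + 0.9002 + 0.7423 = 1.643 m·K/W
Q' = ΔT/ΣR = (504 K − 304.3 K)/1.643 = 122 W/m

Q' = 122 W/m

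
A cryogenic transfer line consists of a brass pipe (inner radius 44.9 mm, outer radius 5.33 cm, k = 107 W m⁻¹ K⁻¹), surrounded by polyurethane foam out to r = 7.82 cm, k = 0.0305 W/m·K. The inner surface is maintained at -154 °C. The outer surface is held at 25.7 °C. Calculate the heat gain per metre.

Series thermal resistances, inner to outer:
  R'_brass = ln(0.0533/0.0449)/(2πk) = 0.1715/(2π·107) = 2.551×10^-4 m·K/W
  R'_polyurethane foam = ln(0.0782/0.0533)/(2πk) = 0.3833/(2π·0.0305) = 2.000 m·K/W
ΣR = 2.551×10^-4 + 2.000 = 2.000 m·K/W
Q' = ΔT/ΣR = (-154 °C − 25.7 °C)/2.000 = -89.8 W/m
(Negative Q' ⇒ heat flows inward; heat gain = 89.8 W/m.)

Q' = 89.8 W/m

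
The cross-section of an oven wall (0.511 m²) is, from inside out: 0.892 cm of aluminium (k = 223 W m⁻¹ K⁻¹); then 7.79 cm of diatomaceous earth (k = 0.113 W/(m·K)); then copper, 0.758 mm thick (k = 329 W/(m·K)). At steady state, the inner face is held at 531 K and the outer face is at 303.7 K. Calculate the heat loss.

Q = 168 W

Treat each layer as a resistance in series:
  R_aluminium = L/(kA) = 0.00892/(223·0.511) = 7.828×10^-5 K/W
  R_diatomaceous earth = L/(kA) = 0.0779/(0.113·0.511) = 1.349 K/W
  R_copper = L/(kA) = 7.58×10^-4/(329·0.511) = 4.509×10^-6 K/W
ΣR = 7.828×10^-5 + 1.349 + 4.509×10^-6 = 1.349 K/W
Q = ΔT/ΣR = (531 K − 303.7 K)/1.349 = 168 W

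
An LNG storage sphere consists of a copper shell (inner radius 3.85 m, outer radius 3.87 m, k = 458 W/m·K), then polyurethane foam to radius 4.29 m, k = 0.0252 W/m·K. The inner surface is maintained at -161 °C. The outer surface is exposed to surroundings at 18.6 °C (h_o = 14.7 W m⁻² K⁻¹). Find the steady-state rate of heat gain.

Q = 2.24 kW

Treat each layer as a resistance in series:
  R_copper = (1/3.85 − 1/3.87)/(4πk) = 0.001342/(4π·458) = 2.332×10^-7 K/W
  R_polyurethane foam = (1/3.87 − 1/4.29)/(4πk) = 0.02530/(4π·0.0252) = 0.07989 K/W
  R_conv,out = 1/(4πr²h) = 1/(4π·4.29²·14.7) = 2.941×10^-4 K/W
ΣR = 2.332×10^-7 + 0.07989 + 2.941×10^-4 = 0.08018 K/W
Q = ΔT/ΣR = (-161 °C − 18.6 °C)/0.08018 = -2240 W
(Negative Q ⇒ heat flows inward; heat gain = 2240 W.)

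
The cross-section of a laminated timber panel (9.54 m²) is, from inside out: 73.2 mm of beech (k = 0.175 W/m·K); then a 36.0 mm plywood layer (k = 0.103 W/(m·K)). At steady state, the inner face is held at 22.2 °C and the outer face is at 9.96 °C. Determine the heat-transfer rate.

Resistance network (inner→outer):
  R_beech = L/(kA) = 0.0732/(0.175·9.54) = 0.04385 K/W
  R_plywood = L/(kA) = 0.0360/(0.103·9.54) = 0.03664 K/W
ΣR = 0.04385 + 0.03664 = 0.08049 K/W
Q = ΔT/ΣR = (22.2 °C − 9.96 °C)/0.08049 = 152 W

Q = 152 W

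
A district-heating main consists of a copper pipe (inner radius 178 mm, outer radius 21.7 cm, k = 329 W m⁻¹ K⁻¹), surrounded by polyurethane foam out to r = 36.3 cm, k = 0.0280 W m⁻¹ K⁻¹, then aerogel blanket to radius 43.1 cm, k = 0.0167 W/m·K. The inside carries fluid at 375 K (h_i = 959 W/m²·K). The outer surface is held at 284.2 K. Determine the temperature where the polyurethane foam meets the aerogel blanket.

T = 316.8 K

Treat each layer as a resistance in series:
  R'_conv,in = 1/(2πr h) = 1/(2π·0.178·959) = 9.324×10^-4 m·K/W
  R'_copper = ln(0.217/0.178)/(2πk) = 0.1981/(2π·329) = 9.584×10^-5 m·K/W
  R'_polyurethane foam = ln(0.363/0.217)/(2πk) = 0.5145/(2π·0.0280) = 2.925 m·K/W
  R'_aerogel blanket = ln(0.431/0.363)/(2πk) = 0.1717/(2π·0.0167) = 1.636 m·K/W
ΣR = 9.324×10^-4 + 9.584×10^-5 + 2.925 + 1.636 = 4.562 m·K/W
Q' = ΔT/ΣR = (375 K − 284.2 K)/4.562 = 19.90 W/m
From the inner boundary to the polyurethane foam/aerogel blanket interface, ΣR_partial = 2.926 m·K/W.
T_interface = T_in − Q'·ΣR_partial = 375 K − (19.90)(2.926) = 316.8 K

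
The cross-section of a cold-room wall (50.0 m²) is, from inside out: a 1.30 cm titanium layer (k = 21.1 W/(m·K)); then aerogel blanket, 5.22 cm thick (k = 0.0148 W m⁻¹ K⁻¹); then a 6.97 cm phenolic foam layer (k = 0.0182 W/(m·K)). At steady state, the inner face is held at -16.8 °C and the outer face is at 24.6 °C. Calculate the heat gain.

Treat each layer as a resistance in series:
  R_titanium = L/(kA) = 0.0130/(21.1·50.0) = 1.232×10^-5 K/W
  R_aerogel blanket = L/(kA) = 0.0522/(0.0148·50.0) = 0.07054 K/W
  R_phenolic foam = L/(kA) = 0.0697/(0.0182·50.0) = 0.07659 K/W
ΣR = 1.232×10^-5 + 0.07054 + 0.07659 = 0.1471 K/W
Q = ΔT/ΣR = (-16.8 °C − 24.6 °C)/0.1471 = -281 W
(Negative Q ⇒ heat flows inward; heat gain = 281 W.)

Q = 281 W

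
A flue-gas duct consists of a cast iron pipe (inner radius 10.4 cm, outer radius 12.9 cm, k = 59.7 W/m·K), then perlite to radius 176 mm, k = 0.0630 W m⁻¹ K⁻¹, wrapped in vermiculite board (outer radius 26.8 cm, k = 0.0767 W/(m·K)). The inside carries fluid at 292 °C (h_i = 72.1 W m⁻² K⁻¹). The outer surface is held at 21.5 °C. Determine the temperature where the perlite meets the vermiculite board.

Series thermal resistances, inner to outer:
  R'_conv,in = 1/(2πr h) = 1/(2π·0.104·72.1) = 0.02123 m·K/W
  R'_cast iron = ln(0.129/0.104)/(2πk) = 0.2154/(2π·59.7) = 5.743×10^-4 m·K/W
  R'_perlite = ln(0.176/0.129)/(2πk) = 0.3107/(2π·0.0630) = 0.7848 m·K/W
  R'_vermiculite board = ln(0.268/0.176)/(2πk) = 0.4205/(2π·0.0767) = 0.8726 m·K/W
ΣR = 0.02123 + 5.743×10^-4 + 0.7848 + 0.8726 = 1.679 m·K/W
Q' = ΔT/ΣR = (292 °C − 21.5 °C)/1.679 = 161.1 W/m
From the inner boundary to the perlite/vermiculite board interface, ΣR_partial = 0.8066 m·K/W.
T_interface = T_in − Q'·ΣR_partial = 292 °C − (161.1)(0.8066) = 162 °C

T = 162 °C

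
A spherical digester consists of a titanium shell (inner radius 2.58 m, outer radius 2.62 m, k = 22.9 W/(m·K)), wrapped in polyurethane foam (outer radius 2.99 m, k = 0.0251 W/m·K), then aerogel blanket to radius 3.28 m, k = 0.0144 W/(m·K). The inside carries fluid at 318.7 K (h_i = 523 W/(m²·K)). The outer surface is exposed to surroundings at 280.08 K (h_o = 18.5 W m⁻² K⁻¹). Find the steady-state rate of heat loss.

Q = 123 W

Resistance network (inner→outer):
  R_conv,in = 1/(4πr²h) = 1/(4π·2.58²·523) = 2.286×10^-5 K/W
  R_titanium = (1/2.58 − 1/2.62)/(4πk) = 0.005918/(4π·22.9) = 2.056×10^-5 K/W
  R_polyurethane foam = (1/2.62 − 1/2.99)/(4πk) = 0.04723/(4π·0.0251) = 0.1497 K/W
  R_aerogel blanket = (1/2.99 − 1/3.28)/(4πk) = 0.02957/(4π·0.0144) = 0.1634 K/W
  R_conv,out = 1/(4πr²h) = 1/(4π·3.28²·18.5) = 3.998×10^-4 K/W
ΣR = 2.286×10^-5 + 2.056×10^-5 + 0.1497 + 0.1634 + 3.998×10^-4 = 0.3135 K/W
Q = ΔT/ΣR = (318.7 K − 280.08 K)/0.3135 = 123 W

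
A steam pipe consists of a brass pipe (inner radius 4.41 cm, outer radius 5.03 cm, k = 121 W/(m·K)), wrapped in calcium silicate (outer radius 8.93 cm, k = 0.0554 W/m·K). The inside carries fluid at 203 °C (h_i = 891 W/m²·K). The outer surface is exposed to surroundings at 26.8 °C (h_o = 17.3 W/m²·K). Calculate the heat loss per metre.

Treat each layer as a resistance in series:
  R'_conv,in = 1/(2πr h) = 1/(2π·0.0441·891) = 0.004050 m·K/W
  R'_brass = ln(0.0503/0.0441)/(2πk) = 0.1315/(2π·121) = 1.730×10^-4 m·K/W
  R'_calcium silicate = ln(0.0893/0.0503)/(2πk) = 0.5740/(2π·0.0554) = 1.649 m·K/W
  R'_conv,out = 1/(2πr h) = 1/(2π·0.0893·17.3) = 0.1030 m·K/W
ΣR = 0.004050 + 1.730×10^-4 + 1.649 + 0.1030 = 1.756 m·K/W
Q' = ΔT/ΣR = (203 °C − 26.8 °C)/1.756 = 100 W/m

Q' = 100 W/m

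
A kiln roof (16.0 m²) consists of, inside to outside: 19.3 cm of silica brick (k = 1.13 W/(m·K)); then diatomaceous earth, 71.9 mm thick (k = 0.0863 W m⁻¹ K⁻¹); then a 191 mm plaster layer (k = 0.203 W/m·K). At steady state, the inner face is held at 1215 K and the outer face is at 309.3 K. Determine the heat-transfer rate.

Q = 7.45 kW

Series thermal resistances, inner to outer:
  R_silica brick = L/(kA) = 0.193/(1.13·16.0) = 0.01067 K/W
  R_diatomaceous earth = L/(kA) = 0.0719/(0.0863·16.0) = 0.05207 K/W
  R_plaster = L/(kA) = 0.191/(0.203·16.0) = 0.05881 K/W
ΣR = 0.01067 + 0.05207 + 0.05881 = 0.1216 K/W
Q = ΔT/ΣR = (1215 K − 309.3 K)/0.1216 = 7450 W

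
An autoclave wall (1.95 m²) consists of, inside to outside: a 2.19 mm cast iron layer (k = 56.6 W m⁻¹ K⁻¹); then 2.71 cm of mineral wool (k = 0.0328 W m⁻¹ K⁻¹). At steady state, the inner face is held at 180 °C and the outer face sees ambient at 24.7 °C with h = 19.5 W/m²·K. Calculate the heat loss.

Treat each layer as a resistance in series:
  R_cast iron = L/(kA) = 0.00219/(56.6·1.95) = 1.984×10^-5 K/W
  R_mineral wool = L/(kA) = 0.0271/(0.0328·1.95) = 0.4237 K/W
  R_conv,out = 1/(hA) = 1/(19.5·1.95) = 0.02630 K/W
ΣR = 1.984×10^-5 + 0.4237 + 0.02630 = 0.4500 K/W
Q = ΔT/ΣR = (180 °C − 24.7 °C)/0.4500 = 345 W

Q = 345 W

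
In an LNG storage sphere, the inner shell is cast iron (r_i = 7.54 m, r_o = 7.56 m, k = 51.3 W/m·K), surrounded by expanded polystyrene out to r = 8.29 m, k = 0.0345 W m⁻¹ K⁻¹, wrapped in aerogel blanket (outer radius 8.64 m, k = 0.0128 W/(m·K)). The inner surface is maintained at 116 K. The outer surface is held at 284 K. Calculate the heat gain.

Q = 2930 W

Resistance network (inner→outer):
  R_cast iron = (1/7.54 − 1/7.56)/(4πk) = 3.509×10^-4/(4π·51.3) = 5.443×10^-7 K/W
  R_expanded polystyrene = (1/7.56 − 1/8.29)/(4πk) = 0.01165/(4π·0.0345) = 0.02687 K/W
  R_aerogel blanket = (1/8.29 − 1/8.64)/(4πk) = 0.004887/(4π·0.0128) = 0.03038 K/W
ΣR = 5.443×10^-7 + 0.02687 + 0.03038 = 0.05725 K/W
Q = ΔT/ΣR = (116 K − 284 K)/0.05725 = -2930 W
(Negative Q ⇒ heat flows inward; heat gain = 2930 W.)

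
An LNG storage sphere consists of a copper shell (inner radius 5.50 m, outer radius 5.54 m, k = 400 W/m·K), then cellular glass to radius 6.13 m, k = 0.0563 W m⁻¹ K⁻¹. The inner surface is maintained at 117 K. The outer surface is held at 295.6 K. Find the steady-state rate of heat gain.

Series thermal resistances, inner to outer:
  R_copper = (1/5.50 − 1/5.54)/(4πk) = 0.001313/(4π·400) = 2.612×10^-7 K/W
  R_cellular glass = (1/5.54 − 1/6.13)/(4πk) = 0.01737/(4π·0.0563) = 0.02456 K/W
ΣR = 2.612×10^-7 + 0.02456 = 0.02456 K/W
Q = ΔT/ΣR = (117 K − 295.6 K)/0.02456 = -7270 W
(Negative Q ⇒ heat flows inward; heat gain = 7270 W.)

Q = 7.27 kW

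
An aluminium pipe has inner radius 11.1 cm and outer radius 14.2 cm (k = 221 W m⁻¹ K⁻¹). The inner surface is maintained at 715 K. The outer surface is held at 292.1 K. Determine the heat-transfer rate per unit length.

Q' = 2380 kW/m

Q' = 2πk·ΔT/ln(r₂/r₁) = 2π × 221 × 422.9 / ln(0.142/0.111) = 2.38×10^6 W/m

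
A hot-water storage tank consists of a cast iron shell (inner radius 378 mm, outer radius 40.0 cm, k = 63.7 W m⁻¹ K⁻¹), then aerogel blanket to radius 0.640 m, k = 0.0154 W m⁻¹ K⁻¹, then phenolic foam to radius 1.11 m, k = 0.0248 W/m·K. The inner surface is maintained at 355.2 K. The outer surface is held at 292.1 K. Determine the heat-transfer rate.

Q = 9.06 W

Resistance network (inner→outer):
  R_cast iron = (1/0.378 − 1/0.400)/(4πk) = 0.1455/(4π·63.7) = 1.818×10^-4 K/W
  R_aerogel blanket = (1/0.400 − 1/0.640)/(4πk) = 0.9375/(4π·0.0154) = 4.844 K/W
  R_phenolic foam = (1/0.640 − 1/1.11)/(4πk) = 0.6616/(4π·0.0248) = 2.123 K/W
ΣR = 1.818×10^-4 + 4.844 + 2.123 = 6.967 K/W
Q = ΔT/ΣR = (355.2 K − 292.1 K)/6.967 = 9.06 W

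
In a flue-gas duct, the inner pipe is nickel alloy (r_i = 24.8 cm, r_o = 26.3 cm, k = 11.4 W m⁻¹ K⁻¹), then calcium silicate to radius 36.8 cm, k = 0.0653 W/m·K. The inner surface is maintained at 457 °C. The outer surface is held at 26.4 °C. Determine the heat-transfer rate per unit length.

Q' = 525 W/m

Series thermal resistances, inner to outer:
  R'_nickel alloy = ln(0.263/0.248)/(2πk) = 0.05873/(2π·11.4) = 8.199×10^-4 m·K/W
  R'_calcium silicate = ln(0.368/0.263)/(2πk) = 0.3359/(2π·0.0653) = 0.8188 m·K/W
ΣR = 8.199×10^-4 + 0.8188 = 0.8196 m·K/W
Q' = ΔT/ΣR = (457 °C − 26.4 °C)/0.8196 = 525 W/m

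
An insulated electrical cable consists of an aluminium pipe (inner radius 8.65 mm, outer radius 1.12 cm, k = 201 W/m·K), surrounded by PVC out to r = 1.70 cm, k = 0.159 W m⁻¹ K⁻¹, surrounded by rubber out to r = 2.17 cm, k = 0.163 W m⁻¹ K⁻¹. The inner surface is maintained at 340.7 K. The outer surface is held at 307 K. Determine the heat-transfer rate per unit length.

Q' = 51.4 W/m

Resistance network (inner→outer):
  R'_aluminium = ln(0.0112/0.00865)/(2πk) = 0.2584/(2π·201) = 2.046×10^-4 m·K/W
  R'_PVC = ln(0.0170/0.0112)/(2πk) = 0.4173/(2π·0.159) = 0.4177 m·K/W
  R'_rubber = ln(0.0217/0.0170)/(2πk) = 0.2441/(2π·0.163) = 0.2383 m·K/W
ΣR = 2.046×10^-4 + 0.4177 + 0.2383 = 0.6562 m·K/W
Q' = ΔT/ΣR = (340.7 K − 307 K)/0.6562 = 51.4 W/m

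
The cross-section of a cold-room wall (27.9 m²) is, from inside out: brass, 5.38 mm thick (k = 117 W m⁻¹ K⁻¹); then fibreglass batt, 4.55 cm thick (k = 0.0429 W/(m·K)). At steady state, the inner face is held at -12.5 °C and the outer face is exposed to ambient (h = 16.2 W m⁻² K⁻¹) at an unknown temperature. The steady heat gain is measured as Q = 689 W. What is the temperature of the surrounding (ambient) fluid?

Sum the resistances:
  R_brass = L/(kA) = 0.00538/(117·27.9) = 1.648×10^-6 K/W
  R_fibreglass batt = L/(kA) = 0.0455/(0.0429·27.9) = 0.03801 K/W
  R_conv,out = 1/(hA) = 1/(16.2·27.9) = 0.002212 K/W
ΣR = 0.04023 K/W
ΔT = Q·ΣR = 689 × 0.04023 = 27.72 K
Heat flows inward, so T_out = T_in + ΔT = -12.5 + 27.72 = 15.2 °C

T_out = 15.2 °C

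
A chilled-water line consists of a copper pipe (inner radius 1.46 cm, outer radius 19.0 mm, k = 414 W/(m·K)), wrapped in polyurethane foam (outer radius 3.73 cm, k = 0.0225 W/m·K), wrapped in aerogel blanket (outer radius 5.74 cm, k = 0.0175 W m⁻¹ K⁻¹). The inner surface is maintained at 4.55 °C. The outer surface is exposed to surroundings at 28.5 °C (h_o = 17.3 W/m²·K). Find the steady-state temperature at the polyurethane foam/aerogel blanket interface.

T = 17.5 °C

Treat each layer as a resistance in series:
  R'_copper = ln(0.0190/0.0146)/(2πk) = 0.2634/(2π·414) = 1.013×10^-4 m·K/W
  R'_polyurethane foam = ln(0.0373/0.0190)/(2πk) = 0.6746/(2π·0.0225) = 4.771 m·K/W
  R'_aerogel blanket = ln(0.0574/0.0373)/(2πk) = 0.4311/(2π·0.0175) = 3.920 m·K/W
  R'_conv,out = 1/(2πr h) = 1/(2π·0.0574·17.3) = 0.1603 m·K/W
ΣR = 1.013×10^-4 + 4.771 + 3.920 + 0.1603 = 8.851 m·K/W
Q' = ΔT/ΣR = (4.55 °C − 28.5 °C)/8.851 = -2.706 W/m
From the inner boundary to the polyurethane foam/aerogel blanket interface, ΣR_partial = 4.771 m·K/W.
T_interface = T_in − Q'·ΣR_partial = 4.55 °C − (-2.706)(4.771) = 17.5 °C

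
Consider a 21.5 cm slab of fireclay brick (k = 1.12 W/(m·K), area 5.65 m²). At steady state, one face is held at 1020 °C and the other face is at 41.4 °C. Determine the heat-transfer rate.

Q = 28800 W

Q = kA·ΔT/L = 1.12 × 5.65 × |1020 °C − 41.4 °C| / 0.215 = 28800 W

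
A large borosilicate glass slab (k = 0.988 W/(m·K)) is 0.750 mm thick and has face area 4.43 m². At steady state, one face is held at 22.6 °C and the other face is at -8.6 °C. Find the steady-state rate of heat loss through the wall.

Q = 182 kW

Q = kA·ΔT/L = 0.988 × 4.43 × |22.6 °C − -8.6 °C| / 7.50×10^-4 = 1.82×10^5 W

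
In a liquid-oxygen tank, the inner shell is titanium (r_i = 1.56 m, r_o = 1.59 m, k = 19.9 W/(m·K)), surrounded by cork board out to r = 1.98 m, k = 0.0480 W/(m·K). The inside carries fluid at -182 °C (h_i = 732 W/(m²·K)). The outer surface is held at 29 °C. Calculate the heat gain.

Resistance network (inner→outer):
  R_conv,in = 1/(4πr²h) = 1/(4π·1.56²·732) = 4.467×10^-5 K/W
  R_titanium = (1/1.56 − 1/1.59)/(4πk) = 0.01209/(4π·19.9) = 4.837×10^-5 K/W
  R_cork board = (1/1.59 − 1/1.98)/(4πk) = 0.1239/(4π·0.0480) = 0.2054 K/W
ΣR = 4.467×10^-5 + 4.837×10^-5 + 0.2054 = 0.2055 K/W
Q = ΔT/ΣR = (-182 °C − 29 °C)/0.2055 = -1030 W
(Negative Q ⇒ heat flows inward; heat gain = 1030 W.)

Q = 1030 W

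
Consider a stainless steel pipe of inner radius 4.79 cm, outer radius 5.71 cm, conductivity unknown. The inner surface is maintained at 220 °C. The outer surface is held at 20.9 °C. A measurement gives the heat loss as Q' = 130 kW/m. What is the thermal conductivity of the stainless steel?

k = 18.3 W/m·K

ΣR = ΔT/Q' = |220 − 20.9|/1.30×10^5 = 0.001532 m·K/W
ln(r₂/r₁)/(2πk) = 0.001532 ⇒ k = 0.1757/(2π·0.001532) = 18.3 W/m·K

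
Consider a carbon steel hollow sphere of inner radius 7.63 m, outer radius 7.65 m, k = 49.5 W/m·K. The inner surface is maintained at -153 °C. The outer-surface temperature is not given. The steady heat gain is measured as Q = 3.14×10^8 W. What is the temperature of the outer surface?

T_out = 20.0 °C

Series resistances:
  R_carbon steel = (1/7.63 − 1/7.65)/(4πk) = 3.426×10^-4/(4π·49.5) = 5.508×10^-7 K/W
ΣR = 5.508×10^-7 K/W
ΔT = Q·ΣR = 3.14×10^8 × 5.508×10^-7 = 173.0 K
Heat flows inward, so T_out = T_in + ΔT = -153 + 173.0 = 20.0 °C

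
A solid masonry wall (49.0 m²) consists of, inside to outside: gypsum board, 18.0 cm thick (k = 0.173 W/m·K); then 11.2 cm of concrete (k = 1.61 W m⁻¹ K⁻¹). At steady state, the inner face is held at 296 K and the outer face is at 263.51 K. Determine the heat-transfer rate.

Resistance network (inner→outer):
  R_gypsum board = L/(kA) = 0.180/(0.173·49.0) = 0.02123 K/W
  R_concrete = L/(kA) = 0.112/(1.61·49.0) = 0.001420 K/W
ΣR = 0.02123 + 0.001420 = 0.02265 K/W
Q = ΔT/ΣR = (296 K − 263.51 K)/0.02265 = 1430 W

Q = 1430 W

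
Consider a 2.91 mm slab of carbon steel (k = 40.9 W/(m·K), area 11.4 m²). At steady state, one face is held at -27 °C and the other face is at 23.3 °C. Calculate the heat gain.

Q = kA·ΔT/L = 40.9 × 11.4 × |-27 °C − 23.3 °C| / 0.00291 = 8.06×10^6 W

Q = 8060 kW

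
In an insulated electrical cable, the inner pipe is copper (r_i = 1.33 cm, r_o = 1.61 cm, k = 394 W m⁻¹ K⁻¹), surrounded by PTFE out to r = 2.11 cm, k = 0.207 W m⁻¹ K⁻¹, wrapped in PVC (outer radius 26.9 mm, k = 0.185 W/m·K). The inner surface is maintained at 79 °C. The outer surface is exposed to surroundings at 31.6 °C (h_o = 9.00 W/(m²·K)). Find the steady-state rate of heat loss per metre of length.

Q' = 44.1 W/m

Treat each layer as a resistance in series:
  R'_copper = ln(0.0161/0.0133)/(2πk) = 0.1911/(2π·394) = 7.718×10^-5 m·K/W
  R'_PTFE = ln(0.0211/0.0161)/(2πk) = 0.2705/(2π·0.207) = 0.2079 m·K/W
  R'_PVC = ln(0.0269/0.0211)/(2πk) = 0.2429/(2π·0.185) = 0.2089 m·K/W
  R'_conv,out = 1/(2πr h) = 1/(2π·0.0269·9.00) = 0.6574 m·K/W
ΣR = 7.718×10^-5 + 0.2079 + 0.2089 + 0.6574 = 1.074 m·K/W
Q' = ΔT/ΣR = (79 °C − 31.6 °C)/1.074 = 44.1 W/m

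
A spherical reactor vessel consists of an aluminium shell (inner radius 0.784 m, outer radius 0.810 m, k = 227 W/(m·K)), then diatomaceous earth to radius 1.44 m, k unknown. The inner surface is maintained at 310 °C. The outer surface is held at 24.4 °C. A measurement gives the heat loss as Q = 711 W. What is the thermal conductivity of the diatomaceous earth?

ΣR = ΔT/Q = |310 − 24.4|/711 = 0.4017 K/W
Known resistances:
  R_aluminium = (1/0.784 − 1/0.810)/(4πk) = 0.04094/(4π·227) = 1.435×10^-5 K/W
R_diatomaceous earth = ΣR − ΣR_known = 0.4017 − 1.435×10^-5 = 0.4017 K/W
(1/r₁−1/r₂)/(4πk) = 0.4017 ⇒ k = 0.5401/(4π·0.4017) = 0.107 W/m·K

k = 0.107 W/m·K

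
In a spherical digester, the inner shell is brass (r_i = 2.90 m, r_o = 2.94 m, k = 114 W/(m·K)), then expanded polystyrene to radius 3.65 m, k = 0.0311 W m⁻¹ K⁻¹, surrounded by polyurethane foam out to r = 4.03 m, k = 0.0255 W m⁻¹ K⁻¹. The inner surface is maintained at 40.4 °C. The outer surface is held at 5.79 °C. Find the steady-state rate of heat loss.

Treat each layer as a resistance in series:
  R_brass = (1/2.90 − 1/2.94)/(4πk) = 0.004692/(4π·114) = 3.275×10^-6 K/W
  R_expanded polystyrene = (1/2.94 − 1/3.65)/(4πk) = 0.06616/(4π·0.0311) = 0.1693 K/W
  R_polyurethane foam = (1/3.65 − 1/4.03)/(4πk) = 0.02583/(4π·0.0255) = 0.08062 K/W
ΣR = 3.275×10^-6 + 0.1693 + 0.08062 = 0.2499 K/W
Q = ΔT/ΣR = (40.4 °C − 5.79 °C)/0.2499 = 138 W

Q = 138 W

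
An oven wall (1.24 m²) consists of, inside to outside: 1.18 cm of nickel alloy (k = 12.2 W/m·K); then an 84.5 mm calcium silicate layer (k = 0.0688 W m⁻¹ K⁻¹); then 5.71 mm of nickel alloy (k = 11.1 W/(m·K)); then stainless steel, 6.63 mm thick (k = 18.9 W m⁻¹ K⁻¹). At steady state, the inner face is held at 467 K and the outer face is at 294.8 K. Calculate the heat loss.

Q = 174 W

Series thermal resistances, inner to outer:
  R_nickel alloy = L/(kA) = 0.0118/(12.2·1.24) = 7.800×10^-4 K/W
  R_calcium silicate = L/(kA) = 0.0845/(0.0688·1.24) = 0.9905 K/W
  R_nickel alloy = L/(kA) = 0.00571/(11.1·1.24) = 4.149×10^-4 K/W
  R_stainless steel = L/(kA) = 0.00663/(18.9·1.24) = 2.829×10^-4 K/W
ΣR = 7.800×10^-4 + 0.9905 + 4.149×10^-4 + 2.829×10^-4 = 0.9920 K/W
Q = ΔT/ΣR = (467 K − 294.8 K)/0.9920 = 174 W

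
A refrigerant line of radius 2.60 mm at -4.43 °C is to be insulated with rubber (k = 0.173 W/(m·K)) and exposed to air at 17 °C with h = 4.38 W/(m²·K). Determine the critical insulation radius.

For a cylinder, r_cr = k_ins/h = 0.173/4.38 = 0.0395 m = 3.95 cm

r_cr = 3.95 cm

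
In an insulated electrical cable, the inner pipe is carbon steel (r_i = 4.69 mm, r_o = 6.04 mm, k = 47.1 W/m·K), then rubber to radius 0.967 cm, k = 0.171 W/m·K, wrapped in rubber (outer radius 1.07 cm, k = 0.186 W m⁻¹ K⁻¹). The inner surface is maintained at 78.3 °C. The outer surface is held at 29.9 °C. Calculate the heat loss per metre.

Q' = 92.1 W/m

Series thermal resistances, inner to outer:
  R'_carbon steel = ln(0.00604/0.00469)/(2πk) = 0.2530/(2π·47.1) = 8.548×10^-4 m·K/W
  R'_rubber = ln(0.00967/0.00604)/(2πk) = 0.4706/(2π·0.171) = 0.4380 m·K/W
  R'_rubber = ln(0.0107/0.00967)/(2πk) = 0.1012/(2π·0.186) = 0.08661 m·K/W
ΣR = 8.548×10^-4 + 0.4380 + 0.08661 = 0.5255 m·K/W
Q' = ΔT/ΣR = (78.3 °C − 29.9 °C)/0.5255 = 92.1 W/m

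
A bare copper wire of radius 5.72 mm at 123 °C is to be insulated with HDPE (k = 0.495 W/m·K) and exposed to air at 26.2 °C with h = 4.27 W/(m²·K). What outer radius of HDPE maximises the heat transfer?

For a cylinder, r_cr = k_ins/h = 0.495/4.27 = 0.116 m = 11.6 cm

r_cr = 11.6 cm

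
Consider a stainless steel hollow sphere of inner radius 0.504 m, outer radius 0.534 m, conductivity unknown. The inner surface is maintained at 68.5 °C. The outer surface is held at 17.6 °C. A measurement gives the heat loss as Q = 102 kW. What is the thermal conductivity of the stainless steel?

k = 17.8 W/m·K

ΣR = ΔT/Q = |68.5 − 17.6|/1.02×10^5 = 4.990×10^-4 K/W
(1/r₁−1/r₂)/(4πk) = 4.990×10^-4 ⇒ k = 0.1115/(4π·4.990×10^-4) = 17.8 W/m·K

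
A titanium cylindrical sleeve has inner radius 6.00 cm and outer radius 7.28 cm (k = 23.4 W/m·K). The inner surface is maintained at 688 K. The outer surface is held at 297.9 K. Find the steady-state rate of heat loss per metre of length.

Q' = 2πk·ΔT/ln(r₂/r₁) = 2π × 23.4 × 390.1 / ln(0.0728/0.0600) = 2.97×10^5 W/m

Q' = 297 kW/m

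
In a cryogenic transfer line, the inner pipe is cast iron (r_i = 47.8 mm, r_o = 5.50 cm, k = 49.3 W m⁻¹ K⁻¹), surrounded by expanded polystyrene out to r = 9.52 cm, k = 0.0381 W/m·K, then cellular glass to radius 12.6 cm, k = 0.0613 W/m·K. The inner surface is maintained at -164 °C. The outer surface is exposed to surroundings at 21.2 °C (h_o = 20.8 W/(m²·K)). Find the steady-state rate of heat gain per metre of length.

Resistance network (inner→outer):
  R'_cast iron = ln(0.0550/0.0478)/(2πk) = 0.1403/(2π·49.3) = 4.530×10^-4 m·K/W
  R'_expanded polystyrene = ln(0.0952/0.0550)/(2πk) = 0.5486/(2π·0.0381) = 2.292 m·K/W
  R'_cellular glass = ln(0.126/0.0952)/(2πk) = 0.2803/(2π·0.0613) = 0.7278 m·K/W
  R'_conv,out = 1/(2πr h) = 1/(2π·0.126·20.8) = 0.06073 m·K/W
ΣR = 4.530×10^-4 + 2.292 + 0.7278 + 0.06073 = 3.081 m·K/W
Q' = ΔT/ΣR = (-164 °C − 21.2 °C)/3.081 = -60.1 W/m
(Negative Q' ⇒ heat flows inward; heat gain = 60.1 W/m.)

Q' = 60.1 W/m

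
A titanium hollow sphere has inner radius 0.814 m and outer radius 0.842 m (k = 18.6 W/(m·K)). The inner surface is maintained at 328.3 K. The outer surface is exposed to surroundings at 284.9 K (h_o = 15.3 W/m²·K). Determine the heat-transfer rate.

Resistance network (inner→outer):
  R_titanium = (1/0.814 − 1/0.842)/(4πk) = 0.04085/(4π·18.6) = 1.748×10^-4 K/W
  R_conv,out = 1/(4πr²h) = 1/(4π·0.842²·15.3) = 0.007336 K/W
ΣR = 1.748×10^-4 + 0.007336 = 0.007511 K/W
Q = ΔT/ΣR = (328.3 K − 284.9 K)/0.007511 = 5780 W

Q = 5.78 kW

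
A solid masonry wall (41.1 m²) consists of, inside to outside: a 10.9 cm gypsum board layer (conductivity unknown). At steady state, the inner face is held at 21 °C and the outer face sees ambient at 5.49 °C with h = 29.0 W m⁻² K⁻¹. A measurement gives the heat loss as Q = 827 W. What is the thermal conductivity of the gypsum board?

ΣR = ΔT/Q = |21 − 5.49|/827 = 0.01875 K/W
Known resistances:
  R_conv,out = 1/(hA) = 1/(29.0·41.1) = 8.390×10^-4 K/W
R_gypsum board = ΣR − ΣR_known = 0.01875 − 8.390×10^-4 = 0.01791 K/W
L/(kA) = 0.01791 ⇒ k = 0.109/(0.01791·41.1) = 0.148 W/m·K

k = 0.148 W/m·K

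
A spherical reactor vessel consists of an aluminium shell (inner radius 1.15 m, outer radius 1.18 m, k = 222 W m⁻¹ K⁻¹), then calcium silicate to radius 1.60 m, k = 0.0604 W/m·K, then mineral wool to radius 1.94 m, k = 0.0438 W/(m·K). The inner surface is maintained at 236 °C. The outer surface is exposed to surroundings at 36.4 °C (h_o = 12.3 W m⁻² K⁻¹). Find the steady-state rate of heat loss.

Resistance network (inner→outer):
  R_aluminium = (1/1.15 − 1/1.18)/(4πk) = 0.02211/(4π·222) = 7.925×10^-6 K/W
  R_calcium silicate = (1/1.18 − 1/1.60)/(4πk) = 0.2225/(4π·0.0604) = 0.2931 K/W
  R_mineral wool = (1/1.60 − 1/1.94)/(4πk) = 0.1095/(4π·0.0438) = 0.1990 K/W
  R_conv,out = 1/(4πr²h) = 1/(4π·1.94²·12.3) = 0.001719 K/W
ΣR = 7.925×10^-6 + 0.2931 + 0.1990 + 0.001719 = 0.4938 K/W
Q = ΔT/ΣR = (236 °C − 36.4 °C)/0.4938 = 404 W

Q = 404 W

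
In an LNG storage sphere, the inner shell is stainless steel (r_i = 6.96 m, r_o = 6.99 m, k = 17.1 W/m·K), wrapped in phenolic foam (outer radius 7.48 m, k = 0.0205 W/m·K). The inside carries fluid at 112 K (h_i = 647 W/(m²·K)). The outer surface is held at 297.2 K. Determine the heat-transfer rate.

Q = 5090 W

Resistance network (inner→outer):
  R_conv,in = 1/(4πr²h) = 1/(4π·6.96²·647) = 2.539×10^-6 K/W
  R_stainless steel = (1/6.96 − 1/6.99)/(4πk) = 6.166×10^-4/(4π·17.1) = 2.870×10^-6 K/W
  R_phenolic foam = (1/6.99 − 1/7.48)/(4πk) = 0.009372/(4π·0.0205) = 0.03638 K/W
ΣR = 2.539×10^-6 + 2.870×10^-6 + 0.03638 = 0.03639 K/W
Q = ΔT/ΣR = (112 K − 297.2 K)/0.03639 = -5090 W
(Negative Q ⇒ heat flows inward; heat gain = 5090 W.)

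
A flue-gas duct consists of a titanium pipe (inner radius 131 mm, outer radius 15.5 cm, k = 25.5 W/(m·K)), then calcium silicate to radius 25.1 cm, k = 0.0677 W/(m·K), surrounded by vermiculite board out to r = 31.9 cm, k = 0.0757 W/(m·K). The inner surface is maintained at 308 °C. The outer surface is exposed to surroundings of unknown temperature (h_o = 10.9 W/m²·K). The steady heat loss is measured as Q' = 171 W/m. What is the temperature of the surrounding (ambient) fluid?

Series resistances:
  R'_titanium = ln(0.155/0.131)/(2πk) = 0.1682/(2π·25.5) = 0.001050 m·K/W
  R'_calcium silicate = ln(0.251/0.155)/(2πk) = 0.4820/(2π·0.0677) = 1.133 m·K/W
  R'_vermiculite board = ln(0.319/0.251)/(2πk) = 0.2397/(2π·0.0757) = 0.5040 m·K/W
  R'_conv,out = 1/(2πr h) = 1/(2π·0.319·10.9) = 0.04577 m·K/W
ΣR = 1.684 m·K/W
ΔT = Q'·ΣR = 171 × 1.684 = 288.0 K
Heat flows outward, so T_out = T_in − ΔT = 308 − 288.0 = 20.0 °C

T_out = 20.0 °C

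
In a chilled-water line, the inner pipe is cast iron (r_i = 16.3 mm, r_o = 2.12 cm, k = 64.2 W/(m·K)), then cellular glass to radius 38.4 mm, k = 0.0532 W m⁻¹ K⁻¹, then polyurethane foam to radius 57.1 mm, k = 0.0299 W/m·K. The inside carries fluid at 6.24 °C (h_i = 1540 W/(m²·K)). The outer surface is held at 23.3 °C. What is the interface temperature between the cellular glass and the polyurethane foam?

Series thermal resistances, inner to outer:
  R'_conv,in = 1/(2πr h) = 1/(2π·0.0163·1540) = 0.006340 m·K/W
  R'_cast iron = ln(0.0212/0.0163)/(2πk) = 0.2628/(2π·64.2) = 6.516×10^-4 m·K/W
  R'_cellular glass = ln(0.0384/0.0212)/(2πk) = 0.5941/(2π·0.0532) = 1.777 m·K/W
  R'_polyurethane foam = ln(0.0571/0.0384)/(2πk) = 0.3967/(2π·0.0299) = 2.112 m·K/W
ΣR = 0.006340 + 6.516×10^-4 + 1.777 + 2.112 = 3.896 m·K/W
Q' = ΔT/ΣR = (6.24 °C − 23.3 °C)/3.896 = -4.379 W/m
From the inner boundary to the cellular glass/polyurethane foam interface, ΣR_partial = 1.784 m·K/W.
T_interface = T_in − Q'·ΣR_partial = 6.24 °C − (-4.379)(1.784) = 14.1 °C

T = 14.1 °C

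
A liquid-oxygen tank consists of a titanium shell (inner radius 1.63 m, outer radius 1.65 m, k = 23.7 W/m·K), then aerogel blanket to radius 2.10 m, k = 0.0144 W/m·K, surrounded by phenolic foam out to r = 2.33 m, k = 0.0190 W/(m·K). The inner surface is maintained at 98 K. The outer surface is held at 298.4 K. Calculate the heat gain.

Resistance network (inner→outer):
  R_titanium = (1/1.63 − 1/1.65)/(4πk) = 0.007436/(4π·23.7) = 2.497×10^-5 K/W
  R_aerogel blanket = (1/1.65 − 1/2.10)/(4πk) = 0.1299/(4π·0.0144) = 0.7177 K/W
  R_phenolic foam = (1/2.10 − 1/2.33)/(4πk) = 0.04701/(4π·0.0190) = 0.1969 K/W
ΣR = 2.497×10^-5 + 0.7177 + 0.1969 = 0.9146 K/W
Q = ΔT/ΣR = (98 K − 298.4 K)/0.9146 = -219 W
(Negative Q ⇒ heat flows inward; heat gain = 219 W.)

Q = 219 W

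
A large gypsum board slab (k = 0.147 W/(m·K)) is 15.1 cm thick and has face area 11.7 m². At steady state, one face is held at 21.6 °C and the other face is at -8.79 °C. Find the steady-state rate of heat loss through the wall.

Q = kA·ΔT/L = 0.147 × 11.7 × |21.6 °C − -8.79 °C| / 0.151 = 346 W

Q = 346 W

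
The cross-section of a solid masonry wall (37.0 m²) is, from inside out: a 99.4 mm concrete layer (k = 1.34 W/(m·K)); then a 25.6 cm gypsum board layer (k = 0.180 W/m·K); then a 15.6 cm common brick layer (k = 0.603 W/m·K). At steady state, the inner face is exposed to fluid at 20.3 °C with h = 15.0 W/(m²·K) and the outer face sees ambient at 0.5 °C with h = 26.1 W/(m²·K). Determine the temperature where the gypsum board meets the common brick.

T = 3.66 °C

Series thermal resistances, inner to outer:
  R_conv,in = 1/(hA) = 1/(15.0·37.0) = 0.001802 K/W
  R_concrete = L/(kA) = 0.0994/(1.34·37.0) = 0.002005 K/W
  R_gypsum board = L/(kA) = 0.256/(0.180·37.0) = 0.03844 K/W
  R_common brick = L/(kA) = 0.156/(0.603·37.0) = 0.006992 K/W
  R_conv,out = 1/(hA) = 1/(26.1·37.0) = 0.001036 K/W
ΣR = 0.001802 + 0.002005 + 0.03844 + 0.006992 + 0.001036 = 0.05028 K/W
Q = ΔT/ΣR = (20.3 °C − 0.5 °C)/0.05028 = 393.8 W
From the inner boundary to the gypsum board/common brick interface, ΣR_partial = 0.04225 K/W.
T_interface = T_in − Q·ΣR_partial = 20.3 °C − (393.8)(0.04225) = 3.66 °C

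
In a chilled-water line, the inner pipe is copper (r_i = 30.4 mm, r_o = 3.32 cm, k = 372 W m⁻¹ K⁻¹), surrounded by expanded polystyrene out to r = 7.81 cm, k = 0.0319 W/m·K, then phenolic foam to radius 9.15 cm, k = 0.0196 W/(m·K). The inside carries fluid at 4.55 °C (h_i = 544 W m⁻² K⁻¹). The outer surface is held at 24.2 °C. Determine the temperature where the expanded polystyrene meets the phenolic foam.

T = 19.7 °C

Treat each layer as a resistance in series:
  R'_conv,in = 1/(2πr h) = 1/(2π·0.0304·544) = 0.009624 m·K/W
  R'_copper = ln(0.0332/0.0304)/(2πk) = 0.08811/(2π·372) = 3.770×10^-5 m·K/W
  R'_expanded polystyrene = ln(0.0781/0.0332)/(2πk) = 0.8554/(2π·0.0319) = 4.268 m·K/W
  R'_phenolic foam = ln(0.0915/0.0781)/(2πk) = 0.1583/(2π·0.0196) = 1.286 m·K/W
ΣR = 0.009624 + 3.770×10^-5 + 4.268 + 1.286 = 5.564 m·K/W
Q' = ΔT/ΣR = (4.55 °C − 24.2 °C)/5.564 = -3.532 W/m
From the inner boundary to the expanded polystyrene/phenolic foam interface, ΣR_partial = 4.278 m·K/W.
T_interface = T_in − Q'·ΣR_partial = 4.55 °C − (-3.532)(4.278) = 19.7 °C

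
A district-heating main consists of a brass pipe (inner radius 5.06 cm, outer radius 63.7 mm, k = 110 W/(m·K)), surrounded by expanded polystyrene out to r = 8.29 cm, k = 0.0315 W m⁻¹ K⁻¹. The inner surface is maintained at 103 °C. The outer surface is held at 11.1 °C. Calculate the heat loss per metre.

Q' = 69.0 W/m

Treat each layer as a resistance in series:
  R'_brass = ln(0.0637/0.0506)/(2πk) = 0.2302/(2π·110) = 3.331×10^-4 m·K/W
  R'_expanded polystyrene = ln(0.0829/0.0637)/(2πk) = 0.2635/(2π·0.0315) = 1.331 m·K/W
ΣR = 3.331×10^-4 + 1.331 = 1.331 m·K/W
Q' = ΔT/ΣR = (103 °C − 11.1 °C)/1.331 = 69.0 W/m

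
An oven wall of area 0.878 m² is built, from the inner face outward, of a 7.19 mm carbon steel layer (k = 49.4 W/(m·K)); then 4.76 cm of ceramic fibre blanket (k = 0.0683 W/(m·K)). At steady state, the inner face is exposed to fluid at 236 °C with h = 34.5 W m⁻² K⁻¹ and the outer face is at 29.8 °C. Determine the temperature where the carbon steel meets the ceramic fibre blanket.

Treat each layer as a resistance in series:
  R_conv,in = 1/(hA) = 1/(34.5·0.878) = 0.03301 K/W
  R_carbon steel = L/(kA) = 0.00719/(49.4·0.878) = 1.658×10^-4 K/W
  R_ceramic fibre blanket = L/(kA) = 0.0476/(0.0683·0.878) = 0.7938 K/W
ΣR = 0.03301 + 1.658×10^-4 + 0.7938 = 0.8270 K/W
Q = ΔT/ΣR = (236 °C − 29.8 °C)/0.8270 = 249.3 W
From the inner boundary to the carbon steel/ceramic fibre blanket interface, ΣR_partial = 0.03318 K/W.
T_interface = T_in − Q·ΣR_partial = 236 °C − (249.3)(0.03318) = 228 °C

T = 228 °C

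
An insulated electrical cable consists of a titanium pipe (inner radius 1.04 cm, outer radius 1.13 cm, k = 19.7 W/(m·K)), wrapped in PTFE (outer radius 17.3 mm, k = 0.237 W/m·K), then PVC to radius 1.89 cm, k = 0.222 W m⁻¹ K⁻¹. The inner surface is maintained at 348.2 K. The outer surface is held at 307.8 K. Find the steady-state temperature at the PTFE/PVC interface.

Resistance network (inner→outer):
  R'_titanium = ln(0.0113/0.0104)/(2πk) = 0.08300/(2π·19.7) = 6.705×10^-4 m·K/W
  R'_PTFE = ln(0.0173/0.0113)/(2πk) = 0.4259/(2π·0.237) = 0.2860 m·K/W
  R'_PVC = ln(0.0189/0.0173)/(2πk) = 0.08846/(2π·0.222) = 0.06341 m·K/W
ΣR = 6.705×10^-4 + 0.2860 + 0.06341 = 0.3501 m·K/W
Q' = ΔT/ΣR = (348.2 K − 307.8 K)/0.3501 = 115.4 W/m
From the inner boundary to the PTFE/PVC interface, ΣR_partial = 0.2867 m·K/W.
T_interface = T_in − Q'·ΣR_partial = 348.2 K − (115.4)(0.2867) = 315.1 K

T = 315.1 K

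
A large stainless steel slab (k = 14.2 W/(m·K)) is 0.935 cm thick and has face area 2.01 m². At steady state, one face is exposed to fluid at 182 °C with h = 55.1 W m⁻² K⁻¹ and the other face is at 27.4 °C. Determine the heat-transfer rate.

Series thermal resistances, inner to outer:
  R_conv,in = 1/(hA) = 1/(55.1·2.01) = 0.009029 K/W
  R_stainless steel = L/(kA) = 0.00935/(14.2·2.01) = 3.276×10^-4 K/W
ΣR = 0.009029 + 3.276×10^-4 = 0.009357 K/W
Q = ΔT/ΣR = (182 °C − 27.4 °C)/0.009357 = 16500 W

Q = 16.5 kW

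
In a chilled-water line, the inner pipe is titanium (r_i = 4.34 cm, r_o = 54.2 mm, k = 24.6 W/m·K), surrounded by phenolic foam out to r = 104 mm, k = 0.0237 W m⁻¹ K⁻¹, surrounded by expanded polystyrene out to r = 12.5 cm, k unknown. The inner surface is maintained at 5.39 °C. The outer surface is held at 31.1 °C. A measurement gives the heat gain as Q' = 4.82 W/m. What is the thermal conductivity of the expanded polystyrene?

ΣR = ΔT/Q' = |5.39 − 31.1|/4.82 = 5.334 m·K/W
Known resistances:
  R'_titanium = ln(0.0542/0.0434)/(2πk) = 0.2222/(2π·24.6) = 0.001438 m·K/W
  R'_phenolic foam = ln(0.104/0.0542)/(2πk) = 0.6517/(2π·0.0237) = 4.376 m·K/W
R_expanded polystyrene = ΣR − ΣR_known = 5.334 − 4.377 = 0.9570 m·K/W
ln(r₂/r₁)/(2πk) = 0.9570 ⇒ k = 0.1839/(2π·0.9570) = 0.0306 W/m·K

k = 0.0306 W/m·K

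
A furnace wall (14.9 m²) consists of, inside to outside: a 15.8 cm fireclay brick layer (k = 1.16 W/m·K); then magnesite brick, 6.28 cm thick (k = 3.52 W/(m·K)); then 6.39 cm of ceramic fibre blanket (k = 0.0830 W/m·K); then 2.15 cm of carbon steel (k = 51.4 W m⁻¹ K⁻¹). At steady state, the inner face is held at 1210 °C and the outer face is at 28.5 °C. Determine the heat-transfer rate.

Q = 19.0 kW

Series thermal resistances, inner to outer:
  R_fireclay brick = L/(kA) = 0.158/(1.16·14.9) = 0.009141 K/W
  R_magnesite brick = L/(kA) = 0.0628/(3.52·14.9) = 0.001197 K/W
  R_ceramic fibre blanket = L/(kA) = 0.0639/(0.0830·14.9) = 0.05167 K/W
  R_carbon steel = L/(kA) = 0.0215/(51.4·14.9) = 2.807×10^-5 K/W
ΣR = 0.009141 + 0.001197 + 0.05167 + 2.807×10^-5 = 0.06204 K/W
Q = ΔT/ΣR = (1210 °C − 28.5 °C)/0.06204 = 19000 W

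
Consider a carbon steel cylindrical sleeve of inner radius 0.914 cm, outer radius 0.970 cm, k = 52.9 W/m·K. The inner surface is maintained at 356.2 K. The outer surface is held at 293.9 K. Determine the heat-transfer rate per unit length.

Q' = 3.48×10^5 W/m

Q' = 2πk·ΔT/ln(r₂/r₁) = 2π × 52.9 × 62.3 / ln(0.00970/0.00914) = 3.48×10^5 W/m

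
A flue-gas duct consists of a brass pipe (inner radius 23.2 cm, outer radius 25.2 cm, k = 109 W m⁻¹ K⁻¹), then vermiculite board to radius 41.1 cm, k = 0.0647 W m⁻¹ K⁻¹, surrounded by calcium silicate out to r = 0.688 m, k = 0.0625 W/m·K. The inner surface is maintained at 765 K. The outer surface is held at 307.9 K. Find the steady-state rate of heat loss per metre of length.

Q' = 182 W/m

Resistance network (inner→outer):
  R'_brass = ln(0.252/0.232)/(2πk) = 0.08269/(2π·109) = 1.207×10^-4 m·K/W
  R'_vermiculite board = ln(0.411/0.252)/(2πk) = 0.4892/(2π·0.0647) = 1.203 m·K/W
  R'_calcium silicate = ln(0.688/0.411)/(2πk) = 0.5152/(2π·0.0625) = 1.312 m·K/W
ΣR = 1.207×10^-4 + 1.203 + 1.312 = 2.515 m·K/W
Q' = ΔT/ΣR = (765 K − 307.9 K)/2.515 = 182 W/m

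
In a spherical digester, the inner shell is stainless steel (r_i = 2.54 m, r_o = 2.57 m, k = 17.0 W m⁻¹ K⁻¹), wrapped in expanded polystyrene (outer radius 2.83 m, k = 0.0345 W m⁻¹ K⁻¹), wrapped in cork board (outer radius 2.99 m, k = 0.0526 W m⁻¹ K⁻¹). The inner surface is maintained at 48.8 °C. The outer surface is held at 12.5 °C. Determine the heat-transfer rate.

Q = 327 W

Treat each layer as a resistance in series:
  R_stainless steel = (1/2.54 − 1/2.57)/(4πk) = 0.004596/(4π·17.0) = 2.151×10^-5 K/W
  R_expanded polystyrene = (1/2.57 − 1/2.83)/(4πk) = 0.03575/(4π·0.0345) = 0.08246 K/W
  R_cork board = (1/2.83 − 1/2.99)/(4πk) = 0.01891/(4π·0.0526) = 0.02861 K/W
ΣR = 2.151×10^-5 + 0.08246 + 0.02861 = 0.1111 K/W
Q = ΔT/ΣR = (48.8 °C − 12.5 °C)/0.1111 = 327 W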